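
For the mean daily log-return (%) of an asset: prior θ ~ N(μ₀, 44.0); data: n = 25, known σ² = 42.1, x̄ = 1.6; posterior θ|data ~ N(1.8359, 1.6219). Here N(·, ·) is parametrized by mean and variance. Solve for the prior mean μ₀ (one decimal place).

The posterior mean is a precision-weighted average: μ_n = (τ₀μ₀ + τ_data·x̄)/(τ₀+τ_data), with τ₀=1/σ₀² and τ_data=n/σ².
Here τ₀ = 1/44.0 = 0.022727 and τ_data = 25/42.1 = 0.593824, so τ_n = 0.616551.
Rearranging for μ₀: μ₀ = (μ_n·τ_n − τ_data·x̄)/τ₀ = (1.8359·0.616551 − 0.593824·1.6) / 0.022727 = 0.181808/0.022727 ≈ 8.0.

μ₀ = 8.0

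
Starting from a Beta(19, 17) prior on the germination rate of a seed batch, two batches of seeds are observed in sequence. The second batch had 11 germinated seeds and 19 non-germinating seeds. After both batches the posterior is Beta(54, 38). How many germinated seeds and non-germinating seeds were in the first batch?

Sequential conjugate updates are equivalent to a single update on the pooled data, so total successes = posterior α − prior α and total failures = posterior β − prior β.
Total across both batches: 54−19=35 germinated seeds, 38−17=21 non-germinating seeds.
Subtract the second batch: 35−11=24 germinated seeds and 21−19=2 non-germinating seeds.

24 germinated seeds and 2 non-germinating seeds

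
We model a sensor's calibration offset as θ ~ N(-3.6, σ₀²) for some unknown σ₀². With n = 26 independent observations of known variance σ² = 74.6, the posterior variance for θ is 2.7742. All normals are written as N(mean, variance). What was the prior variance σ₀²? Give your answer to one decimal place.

For the Normal–Normal model with known σ², precisions add: τ_n = τ₀ + n/σ².
So 1/σ₀² = 1/2.7742 − 26/74.6 = 0.360464 − 0.348525 = 0.011939.
Hence σ₀² = 1/0.011939 ≈ 83.8.

σ₀² = 83.8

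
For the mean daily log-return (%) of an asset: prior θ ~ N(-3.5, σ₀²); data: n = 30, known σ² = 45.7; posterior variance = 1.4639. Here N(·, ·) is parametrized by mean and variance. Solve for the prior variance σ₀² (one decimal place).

For the Normal–Normal model with known σ², precisions add: τ_n = τ₀ + n/σ².
So 1/σ₀² = 1/1.4639 − 30/45.7 = 0.683107 − 0.656455 = 0.026652.
Hence σ₀² = 1/0.026652 ≈ 37.5.

σ₀² = 37.5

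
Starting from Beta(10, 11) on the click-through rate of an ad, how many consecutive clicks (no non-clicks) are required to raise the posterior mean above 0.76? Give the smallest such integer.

k = 25

After k clicks and 0 non-clicks the posterior is Beta(10+k, 11), with mean (10+k)/(10+11+k).
Set (10+k)/(21+k) > 0.76 and solve: k > (0.76·21 − 10)/(1 − 0.76) = 24.833.
The smallest integer exceeding 24.833 is 25.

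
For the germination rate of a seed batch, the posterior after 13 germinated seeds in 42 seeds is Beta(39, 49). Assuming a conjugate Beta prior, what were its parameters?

Beta(26, 20)

A Beta(a, b) prior with s successes and f failures in binomial data gives a Beta(a+s, b+f) posterior.
Subtract the data counts: 39−13=26, 49−29=20.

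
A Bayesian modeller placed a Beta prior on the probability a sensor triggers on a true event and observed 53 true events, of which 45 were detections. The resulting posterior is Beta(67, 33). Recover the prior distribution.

Beta(22, 25)

Beta is conjugate to the binomial likelihood: posterior = Beta(α+s, β+f).
So α = 67 − 45 = 22 and β = 33 − 8 = 25.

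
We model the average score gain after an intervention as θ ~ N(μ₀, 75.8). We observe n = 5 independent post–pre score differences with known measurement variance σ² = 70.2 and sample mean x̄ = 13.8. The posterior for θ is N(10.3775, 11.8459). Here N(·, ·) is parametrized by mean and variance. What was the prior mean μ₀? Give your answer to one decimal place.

The posterior mean is a precision-weighted average: μ_n = (τ₀μ₀ + τ_data·x̄)/(τ₀+τ_data), with τ₀=1/σ₀² and τ_data=n/σ².
Here τ₀ = 1/75.8 = 0.013193 and τ_data = 5/70.2 = 0.071225, so τ_n = 0.084418.
Rearranging for μ₀: μ₀ = (μ_n·τ_n − τ_data·x̄)/τ₀ = (10.3775·0.084418 − 0.071225·13.8) / 0.013193 = -0.106857/0.013193 ≈ -8.1.

μ₀ = -8.1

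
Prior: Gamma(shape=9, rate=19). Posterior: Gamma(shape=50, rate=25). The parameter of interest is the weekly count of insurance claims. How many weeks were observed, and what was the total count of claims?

Gamma–Poisson conjugacy: posterior shape = α + Σxᵢ, posterior rate = β + n.
Matching: Σxᵢ = 50 − 9 = 41 and n = 25 − 19 = 6.

n = 6 weeks with total 41 claims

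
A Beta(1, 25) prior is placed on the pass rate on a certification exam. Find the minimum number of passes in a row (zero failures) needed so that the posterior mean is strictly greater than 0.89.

k = 202

After k passes and 0 failures the posterior is Beta(1+k, 25), with mean (1+k)/(1+25+k).
Set (1+k)/(26+k) > 0.89 and solve: k > (0.89·26 − 1)/(1 − 0.89) = 201.273.
The smallest integer exceeding 201.273 is 202, and checking k=202: (203)/(228) = 0.8904 > 0.89.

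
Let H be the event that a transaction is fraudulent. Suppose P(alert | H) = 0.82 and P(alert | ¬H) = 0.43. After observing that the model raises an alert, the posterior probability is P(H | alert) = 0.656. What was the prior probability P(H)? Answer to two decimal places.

P(H) = 0.50

In odds form, posterior odds = prior odds × likelihood ratio, so prior odds = posterior odds ÷ LR.
Posterior odds = 0.656/(1−0.656) = 1.9070. LR = 0.82/0.43 = 1.9070.
Prior odds = 1.9070/1.9070 = 1.0000, so P(H) = 1.0000/(1+1.0000) ≈ 0.50.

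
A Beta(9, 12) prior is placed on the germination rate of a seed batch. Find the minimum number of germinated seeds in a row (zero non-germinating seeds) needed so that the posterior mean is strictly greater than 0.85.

k = 60

After k germinated seeds and 0 non-germinating seeds the posterior is Beta(9+k, 12), with mean (9+k)/(9+12+k).
Set (9+k)/(21+k) > 0.85 and solve: k > (0.85·21 − 9)/(1 − 0.85) = 59.000.
The smallest integer exceeding 59.000 is 60, and checking k=60: (69)/(81) = 0.8519 > 0.85.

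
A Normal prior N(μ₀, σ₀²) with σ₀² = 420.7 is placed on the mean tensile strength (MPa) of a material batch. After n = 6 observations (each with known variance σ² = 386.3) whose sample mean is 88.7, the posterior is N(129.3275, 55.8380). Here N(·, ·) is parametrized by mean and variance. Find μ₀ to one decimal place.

μ₀ = 394.8

With known observation variance, the Normal–Normal posterior has precision τ_n = τ₀ + n/σ² and mean μ_n = (τ₀μ₀ + (n/σ²)x̄)/τ_n.
Here τ₀ = 1/420.7 = 0.002377 and τ_data = 6/386.3 = 0.015532, so τ_n = 0.017909.
Rearranging for μ₀: μ₀ = (μ_n·τ_n − τ_data·x̄)/τ₀ = (129.3275·0.017909 − 0.015532·88.7) / 0.002377 = 0.938438/0.002377 ≈ 394.8.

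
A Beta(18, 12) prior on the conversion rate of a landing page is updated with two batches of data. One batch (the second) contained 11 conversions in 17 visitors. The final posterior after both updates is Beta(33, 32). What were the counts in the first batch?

4 conversions and 14 bounces

Because Beta–binomial updating is additive in the counts, the combined data contributed (α_post−α_prior, β_post−β_prior) successes and failures.
Total across both batches: 33−18=15 conversions, 32−12=20 bounces.
Subtract the second batch: 15−11=4 conversions and 20−6=14 bounces.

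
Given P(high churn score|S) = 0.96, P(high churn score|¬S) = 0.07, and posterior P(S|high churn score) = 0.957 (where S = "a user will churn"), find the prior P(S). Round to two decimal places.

P(S) = 0.62

Bayes' rule in odds form gives O(S|E) = O(S)·[P(E|S)/P(E|¬S)], hence O(S) = O(S|E)/LR.
Posterior odds = 0.957/(1−0.957) = 22.2558. LR = 0.96/0.07 = 13.7143.
Prior odds = 22.2558/13.7143 = 1.6228, so P(S) = 1.6228/(1+1.6228) ≈ 0.62.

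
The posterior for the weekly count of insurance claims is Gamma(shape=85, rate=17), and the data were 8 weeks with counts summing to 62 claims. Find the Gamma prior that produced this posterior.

Gamma(shape=23, rate=9)

A Gamma(α, β) prior (rate parametrization) on a Poisson rate with n observations summing to S gives posterior Gamma(α+S, β+n).
So α = 85 − 62 = 23 and β = 17 − 8 = 9.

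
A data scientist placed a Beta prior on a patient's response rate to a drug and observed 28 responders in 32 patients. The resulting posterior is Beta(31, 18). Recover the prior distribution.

Under Beta–binomial conjugacy the posterior parameters are (a+s, b+f).
Subtract the data counts: 31−28=3, 18−4=14.

Beta(3, 14)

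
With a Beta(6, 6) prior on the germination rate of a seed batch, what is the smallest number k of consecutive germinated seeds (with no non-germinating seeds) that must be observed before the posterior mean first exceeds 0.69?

After k germinated seeds and 0 non-germinating seeds the posterior is Beta(6+k, 6), with mean (6+k)/(6+6+k).
Set (6+k)/(12+k) > 0.69 and solve: k > (0.69·12 − 6)/(1 − 0.69) = 7.355.
The smallest integer exceeding 7.355 is 8.

k = 8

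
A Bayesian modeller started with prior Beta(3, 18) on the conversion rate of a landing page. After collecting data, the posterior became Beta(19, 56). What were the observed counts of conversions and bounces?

Beta is conjugate to the binomial likelihood: posterior = Beta(a+s, b+f).
So s = 19 − 3 = 16 and f = 56 − 18 = 38.

16 conversions and 38 bounces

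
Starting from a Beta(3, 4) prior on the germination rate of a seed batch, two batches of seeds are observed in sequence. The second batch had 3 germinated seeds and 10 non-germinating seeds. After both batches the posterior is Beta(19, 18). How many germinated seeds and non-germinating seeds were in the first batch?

Sequential conjugate updates are equivalent to a single update on the pooled data, so total successes = posterior α − prior α and total failures = posterior β − prior β.
Total across both batches: 19−3=16 germinated seeds, 18−4=14 non-germinating seeds.
Subtract the second batch: 16−3=13 germinated seeds and 14−10=4 non-germinating seeds.

13 germinated seeds and 4 non-germinating seeds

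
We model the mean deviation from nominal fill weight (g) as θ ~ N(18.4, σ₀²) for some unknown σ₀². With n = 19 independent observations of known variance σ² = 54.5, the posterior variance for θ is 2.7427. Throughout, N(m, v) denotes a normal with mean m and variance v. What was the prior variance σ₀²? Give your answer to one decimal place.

σ₀² = 62.6

Posterior precision equals prior precision plus data precision: 1/σ_n² = 1/σ₀² + n/σ².
So 1/σ₀² = 1/2.7427 − 19/54.5 = 0.364604 − 0.348624 = 0.015980.
Hence σ₀² = 1/0.015980 ≈ 62.6.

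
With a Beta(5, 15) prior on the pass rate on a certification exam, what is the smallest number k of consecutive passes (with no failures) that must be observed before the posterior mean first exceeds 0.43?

k = 7

After k passes and 0 failures the posterior is Beta(5+k, 15), with mean (5+k)/(5+15+k).
Set (5+k)/(20+k) > 0.43 and solve: k > (0.43·20 − 5)/(1 − 0.43) = 6.316.
The smallest integer exceeding 6.316 is 7.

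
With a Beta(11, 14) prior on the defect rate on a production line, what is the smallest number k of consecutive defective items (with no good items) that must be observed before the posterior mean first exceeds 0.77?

k = 36

After k defective items and 0 good items the posterior is Beta(11+k, 14), with mean (11+k)/(11+14+k).
Set (11+k)/(25+k) > 0.77 and solve: k > (0.77·25 − 11)/(1 − 0.77) = 35.870.
The smallest integer exceeding 35.870 is 36.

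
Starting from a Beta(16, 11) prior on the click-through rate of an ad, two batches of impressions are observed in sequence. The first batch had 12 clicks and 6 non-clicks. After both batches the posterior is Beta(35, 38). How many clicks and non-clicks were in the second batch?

7 clicks and 21 non-clicks

Sequential conjugate updates are equivalent to a single update on the pooled data, so total successes = posterior α − prior α and total failures = posterior β − prior β.
Total across both batches: 35−16=19 clicks, 38−11=27 non-clicks.
Subtract the first batch: 19−12=7 clicks and 27−6=21 non-clicks.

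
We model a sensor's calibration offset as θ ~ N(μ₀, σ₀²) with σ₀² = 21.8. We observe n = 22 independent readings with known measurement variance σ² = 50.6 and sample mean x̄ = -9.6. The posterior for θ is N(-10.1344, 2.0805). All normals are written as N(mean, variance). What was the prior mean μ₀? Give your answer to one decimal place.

With known observation variance, the Normal–Normal posterior has precision τ_n = τ₀ + n/σ² and mean μ_n = (τ₀μ₀ + (n/σ²)x̄)/τ_n.
Here τ₀ = 1/21.8 = 0.045872 and τ_data = 22/50.6 = 0.434783, so τ_n = 0.480655.
Rearranging for μ₀: μ₀ = (μ_n·τ_n − τ_data·x̄)/τ₀ = (-10.1344·0.480655 − 0.434783·-9.6) / 0.045872 = -0.697233/0.045872 ≈ -15.2.

μ₀ = -15.2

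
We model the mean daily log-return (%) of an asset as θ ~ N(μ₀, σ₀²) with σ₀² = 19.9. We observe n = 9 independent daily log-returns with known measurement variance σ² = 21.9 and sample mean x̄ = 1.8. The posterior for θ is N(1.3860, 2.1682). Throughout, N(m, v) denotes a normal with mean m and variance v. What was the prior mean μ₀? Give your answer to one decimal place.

μ₀ = -2.0

The posterior mean is a precision-weighted average: μ_n = (τ₀μ₀ + τ_data·x̄)/(τ₀+τ_data), with τ₀=1/σ₀² and τ_data=n/σ².
Here τ₀ = 1/19.9 = 0.050251 and τ_data = 9/21.9 = 0.410959, so τ_n = 0.461210.
Rearranging for μ₀: μ₀ = (μ_n·τ_n − τ_data·x̄)/τ₀ = (1.3860·0.461210 − 0.410959·1.8) / 0.050251 = -0.100489/0.050251 ≈ -2.0.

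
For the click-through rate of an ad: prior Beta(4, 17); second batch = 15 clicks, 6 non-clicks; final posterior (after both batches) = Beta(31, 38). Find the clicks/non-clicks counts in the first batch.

12 clicks and 15 non-clicks

Because Beta–binomial updating is additive in the counts, the combined data contributed (α_post−α_prior, β_post−β_prior) successes and failures.
Total across both batches: 31−4=27 clicks, 38−17=21 non-clicks.
Subtract the second batch: 27−15=12 clicks and 21−6=15 non-clicks.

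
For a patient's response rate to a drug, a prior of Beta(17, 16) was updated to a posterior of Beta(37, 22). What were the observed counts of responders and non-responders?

Under Beta–binomial conjugacy the posterior parameters are (a+s, b+f).
So s = 37 − 17 = 20 and f = 22 − 16 = 6.

20 responders and 6 non-responders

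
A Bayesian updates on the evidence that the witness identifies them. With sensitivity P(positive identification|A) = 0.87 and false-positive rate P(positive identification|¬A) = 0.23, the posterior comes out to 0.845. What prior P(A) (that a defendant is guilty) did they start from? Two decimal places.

In odds form, posterior odds = prior odds × likelihood ratio, so prior odds = posterior odds ÷ LR.
Posterior odds = 0.845/(1−0.845) = 5.4516. LR = 0.87/0.23 = 3.7826.
Prior odds = 5.4516/3.7826 = 1.4412, so P(A) = 1.4412/(1+1.4412) ≈ 0.59.

P(A) = 0.59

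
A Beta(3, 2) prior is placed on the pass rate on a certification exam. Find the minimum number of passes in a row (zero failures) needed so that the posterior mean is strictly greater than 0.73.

After k passes and 0 failures the posterior is Beta(3+k, 2), with mean (3+k)/(3+2+k).
Set (3+k)/(5+k) > 0.73 and solve: k > (0.73·5 − 3)/(1 − 0.73) = 2.407.
The smallest integer exceeding 2.407 is 3.

k = 3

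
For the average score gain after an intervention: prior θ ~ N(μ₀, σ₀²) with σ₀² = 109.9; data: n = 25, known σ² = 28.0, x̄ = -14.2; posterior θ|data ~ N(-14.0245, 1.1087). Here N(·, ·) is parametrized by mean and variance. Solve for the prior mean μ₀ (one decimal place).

The posterior mean is a precision-weighted average: μ_n = (τ₀μ₀ + τ_data·x̄)/(τ₀+τ_data), with τ₀=1/σ₀² and τ_data=n/σ².
Here τ₀ = 1/109.9 = 0.009099 and τ_data = 25/28.0 = 0.892857, so τ_n = 0.901956.
Rearranging for μ₀: μ₀ = (μ_n·τ_n − τ_data·x̄)/τ₀ = (-14.0245·0.901956 − 0.892857·-14.2) / 0.009099 = 0.029087/0.009099 ≈ 3.2.

μ₀ = 3.2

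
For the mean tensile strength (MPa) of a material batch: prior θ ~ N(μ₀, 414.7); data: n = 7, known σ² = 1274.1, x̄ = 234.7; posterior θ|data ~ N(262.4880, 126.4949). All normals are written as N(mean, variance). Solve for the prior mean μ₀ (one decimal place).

μ₀ = 325.8

The posterior mean is a precision-weighted average: μ_n = (τ₀μ₀ + τ_data·x̄)/(τ₀+τ_data), with τ₀=1/σ₀² and τ_data=n/σ².
Here τ₀ = 1/414.7 = 0.002411 and τ_data = 7/1274.1 = 0.005494, so τ_n = 0.007905.
Rearranging for μ₀: μ₀ = (μ_n·τ_n − τ_data·x̄)/τ₀ = (262.4880·0.007905 − 0.005494·234.7) / 0.002411 = 0.785526/0.002411 ≈ 325.8.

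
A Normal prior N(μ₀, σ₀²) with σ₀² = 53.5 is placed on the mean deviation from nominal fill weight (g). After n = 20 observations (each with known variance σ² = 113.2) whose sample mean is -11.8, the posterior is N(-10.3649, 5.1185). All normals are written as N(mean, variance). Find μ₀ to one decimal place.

μ₀ = 3.2

With known observation variance, the Normal–Normal posterior has precision τ_n = τ₀ + n/σ² and mean μ_n = (τ₀μ₀ + (n/σ²)x̄)/τ_n.
Here τ₀ = 1/53.5 = 0.018692 and τ_data = 20/113.2 = 0.176678, so τ_n = 0.195370.
Rearranging for μ₀: μ₀ = (μ_n·τ_n − τ_data·x̄)/τ₀ = (-10.3649·0.195370 − 0.176678·-11.8) / 0.018692 = 0.059810/0.018692 ≈ 3.2.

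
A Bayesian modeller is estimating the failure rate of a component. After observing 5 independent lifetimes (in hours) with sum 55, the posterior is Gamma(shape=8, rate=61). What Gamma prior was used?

Gamma(shape=3, rate=6)

For an exponential likelihood with a Gamma(α, β) prior on the rate, n observations with total T give posterior Gamma(α+n, β+T).
So α = 8 − 5 = 3 and β = 61 − 55 = 6.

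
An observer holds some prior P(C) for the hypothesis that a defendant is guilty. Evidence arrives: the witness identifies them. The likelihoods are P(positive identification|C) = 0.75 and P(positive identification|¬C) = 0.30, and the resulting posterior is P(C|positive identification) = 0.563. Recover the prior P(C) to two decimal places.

Bayes' rule in odds form gives O(C|E) = O(C)·[P(E|C)/P(E|¬C)], hence O(C) = O(C|E)/LR.
Posterior odds = 0.563/(1−0.563) = 1.2883. LR = 0.75/0.30 = 2.5000.
Prior odds = 1.2883/2.5000 = 0.5153, so P(C) = 0.5153/(1+0.5153) ≈ 0.34.

P(C) = 0.34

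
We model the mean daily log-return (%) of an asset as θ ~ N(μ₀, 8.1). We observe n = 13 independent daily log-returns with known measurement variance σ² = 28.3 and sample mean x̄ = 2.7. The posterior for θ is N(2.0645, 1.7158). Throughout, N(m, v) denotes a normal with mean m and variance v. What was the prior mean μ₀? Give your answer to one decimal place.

μ₀ = -0.3

The posterior mean is a precision-weighted average: μ_n = (τ₀μ₀ + τ_data·x̄)/(τ₀+τ_data), with τ₀=1/σ₀² and τ_data=n/σ².
Here τ₀ = 1/8.1 = 0.123457 and τ_data = 13/28.3 = 0.459364, so τ_n = 0.582821.
Rearranging for μ₀: μ₀ = (μ_n·τ_n − τ_data·x̄)/τ₀ = (2.0645·0.582821 − 0.459364·2.7) / 0.123457 = -0.037049/0.123457 ≈ -0.3.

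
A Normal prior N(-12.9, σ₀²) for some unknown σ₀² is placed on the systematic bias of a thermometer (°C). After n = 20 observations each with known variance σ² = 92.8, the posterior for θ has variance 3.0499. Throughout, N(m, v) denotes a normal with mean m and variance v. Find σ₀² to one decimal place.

For the Normal–Normal model with known σ², precisions add: τ_n = τ₀ + n/σ².
So 1/σ₀² = 1/3.0499 − 20/92.8 = 0.327880 − 0.215517 = 0.112363.
Hence σ₀² = 1/0.112363 ≈ 8.9.

σ₀² = 8.9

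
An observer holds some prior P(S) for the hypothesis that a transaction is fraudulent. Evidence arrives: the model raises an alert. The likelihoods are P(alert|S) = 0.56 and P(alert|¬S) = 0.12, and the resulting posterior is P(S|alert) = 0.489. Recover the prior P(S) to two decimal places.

P(S) = 0.17

In odds form, posterior odds = prior odds × likelihood ratio, so prior odds = posterior odds ÷ LR.
Posterior odds = 0.489/(1−0.489) = 0.9569. LR = 0.56/0.12 = 4.6667.
Prior odds = 0.9569/4.6667 = 0.2050, so P(S) = 0.2050/(1+0.2050) ≈ 0.17.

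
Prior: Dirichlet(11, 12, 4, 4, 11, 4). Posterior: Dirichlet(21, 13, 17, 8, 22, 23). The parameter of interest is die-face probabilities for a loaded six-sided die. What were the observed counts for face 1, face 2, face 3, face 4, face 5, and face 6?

For a Dirichlet(α) prior with multinomial counts c, the posterior is Dirichlet(α + c) componentwise.
Counts are posterior − prior componentwise: 21−11=10, 13−12=1, 17−4=13, 8−4=4, 22−11=11, 23−4=19.

counts (10, 1, 13, 4, 11, 19)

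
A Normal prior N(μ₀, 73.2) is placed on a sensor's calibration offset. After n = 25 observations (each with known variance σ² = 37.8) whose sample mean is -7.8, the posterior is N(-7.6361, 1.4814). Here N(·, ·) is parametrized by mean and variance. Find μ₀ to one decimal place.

μ₀ = 0.3

The posterior mean is a precision-weighted average: μ_n = (τ₀μ₀ + τ_data·x̄)/(τ₀+τ_data), with τ₀=1/σ₀² and τ_data=n/σ².
Here τ₀ = 1/73.2 = 0.013661 and τ_data = 25/37.8 = 0.661376, so τ_n = 0.675037.
Rearranging for μ₀: μ₀ = (μ_n·τ_n − τ_data·x̄)/τ₀ = (-7.6361·0.675037 − 0.661376·-7.8) / 0.013661 = 0.004083/0.013661 ≈ 0.3.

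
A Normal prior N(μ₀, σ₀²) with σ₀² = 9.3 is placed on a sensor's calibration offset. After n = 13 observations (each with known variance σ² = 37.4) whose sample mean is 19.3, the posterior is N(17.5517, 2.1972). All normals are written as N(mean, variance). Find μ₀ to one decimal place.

The posterior mean is a precision-weighted average: μ_n = (τ₀μ₀ + τ_data·x̄)/(τ₀+τ_data), with τ₀=1/σ₀² and τ_data=n/σ².
Here τ₀ = 1/9.3 = 0.107527 and τ_data = 13/37.4 = 0.347594, so τ_n = 0.455121.
Rearranging for μ₀: μ₀ = (μ_n·τ_n − τ_data·x̄)/τ₀ = (17.5517·0.455121 − 0.347594·19.3) / 0.107527 = 1.279583/0.107527 ≈ 11.9.

μ₀ = 11.9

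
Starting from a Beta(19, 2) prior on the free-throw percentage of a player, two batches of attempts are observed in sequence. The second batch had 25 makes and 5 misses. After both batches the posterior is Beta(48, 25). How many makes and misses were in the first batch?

4 makes and 18 misses

Sequential conjugate updates are equivalent to a single update on the pooled data, so total successes = posterior α − prior α and total failures = posterior β − prior β.
Total across both batches: 48−19=29 makes, 25−2=23 misses.
Subtract the second batch: 29−25=4 makes and 23−5=18 misses.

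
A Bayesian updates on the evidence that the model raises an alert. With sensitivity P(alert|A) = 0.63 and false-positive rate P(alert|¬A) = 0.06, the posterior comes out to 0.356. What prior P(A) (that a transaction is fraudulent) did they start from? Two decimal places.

P(A) = 0.05

Bayes' rule in odds form gives O(A|E) = O(A)·[P(E|A)/P(E|¬A)], hence O(A) = O(A|E)/LR.
Posterior odds = 0.356/(1−0.356) = 0.5528. LR = 0.63/0.06 = 10.5000.
Prior odds = 0.5528/10.5000 = 0.0526, so P(A) = 0.0526/(1+0.0526) ≈ 0.05.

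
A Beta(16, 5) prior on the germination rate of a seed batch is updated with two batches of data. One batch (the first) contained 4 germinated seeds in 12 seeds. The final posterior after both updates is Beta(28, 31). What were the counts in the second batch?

8 germinated seeds and 18 non-germinating seeds

Because Beta–binomial updating is additive in the counts, the combined data contributed (α_post−α_prior, β_post−β_prior) successes and failures.
Total across both batches: 28−16=12 germinated seeds, 31−5=26 non-germinating seeds.
Subtract the first batch: 12−4=8 germinated seeds and 26−8=18 non-germinating seeds.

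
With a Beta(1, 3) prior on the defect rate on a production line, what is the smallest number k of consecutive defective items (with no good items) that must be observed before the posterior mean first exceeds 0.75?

k = 9

After k defective items and 0 good items the posterior is Beta(1+k, 3), with mean (1+k)/(1+3+k).
Set (1+k)/(4+k) > 0.75 and solve: k > (0.75·4 − 1)/(1 − 0.75) = 8.000.
The smallest integer exceeding 8.000 is 9.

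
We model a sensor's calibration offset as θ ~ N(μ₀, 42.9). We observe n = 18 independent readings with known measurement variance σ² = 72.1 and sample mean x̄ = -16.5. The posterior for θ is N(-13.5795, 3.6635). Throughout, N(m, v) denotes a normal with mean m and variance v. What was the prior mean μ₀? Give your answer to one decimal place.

μ₀ = 17.7

With known observation variance, the Normal–Normal posterior has precision τ_n = τ₀ + n/σ² and mean μ_n = (τ₀μ₀ + (n/σ²)x̄)/τ_n.
Here τ₀ = 1/42.9 = 0.023310 and τ_data = 18/72.1 = 0.249653, so τ_n = 0.272963.
Rearranging for μ₀: μ₀ = (μ_n·τ_n − τ_data·x̄)/τ₀ = (-13.5795·0.272963 − 0.249653·-16.5) / 0.023310 = 0.412573/0.023310 ≈ 17.7.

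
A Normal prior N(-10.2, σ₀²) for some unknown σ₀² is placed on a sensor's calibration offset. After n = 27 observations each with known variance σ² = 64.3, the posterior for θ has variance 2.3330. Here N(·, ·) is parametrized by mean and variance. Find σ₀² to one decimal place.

σ₀² = 114.6

Posterior precision equals prior precision plus data precision: 1/σ_n² = 1/σ₀² + n/σ².
So 1/σ₀² = 1/2.3330 − 27/64.3 = 0.428633 − 0.419907 = 0.008726.
Hence σ₀² = 1/0.008726 ≈ 114.6.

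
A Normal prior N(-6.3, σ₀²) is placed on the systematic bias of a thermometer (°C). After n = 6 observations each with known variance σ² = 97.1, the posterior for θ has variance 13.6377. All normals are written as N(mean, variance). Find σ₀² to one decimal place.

For the Normal–Normal model with known σ², precisions add: τ_n = τ₀ + n/σ².
So 1/σ₀² = 1/13.6377 − 6/97.1 = 0.073326 − 0.061792 = 0.011534.
Hence σ₀² = 1/0.011534 ≈ 86.7.

σ₀² = 86.7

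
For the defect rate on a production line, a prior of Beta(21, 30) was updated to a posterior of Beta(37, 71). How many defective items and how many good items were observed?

Under Beta–binomial conjugacy the posterior parameters are (α+s, β+f).
Match parameters: s=37−21=16, f=71−30=41.

16 defective items and 41 good items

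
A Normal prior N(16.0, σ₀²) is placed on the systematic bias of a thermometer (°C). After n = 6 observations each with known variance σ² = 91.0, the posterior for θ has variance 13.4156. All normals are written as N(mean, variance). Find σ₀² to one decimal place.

σ₀² = 116.2

Posterior precision equals prior precision plus data precision: 1/σ_n² = 1/σ₀² + n/σ².
So 1/σ₀² = 1/13.4156 − 6/91.0 = 0.074540 − 0.065934 = 0.008606.
Hence σ₀² = 1/0.008606 ≈ 116.2.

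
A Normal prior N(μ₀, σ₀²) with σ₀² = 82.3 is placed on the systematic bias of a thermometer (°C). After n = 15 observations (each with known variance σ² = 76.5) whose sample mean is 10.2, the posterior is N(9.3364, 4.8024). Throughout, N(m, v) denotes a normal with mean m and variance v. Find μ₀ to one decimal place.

μ₀ = -4.6

With known observation variance, the Normal–Normal posterior has precision τ_n = τ₀ + n/σ² and mean μ_n = (τ₀μ₀ + (n/σ²)x̄)/τ_n.
Here τ₀ = 1/82.3 = 0.012151 and τ_data = 15/76.5 = 0.196078, so τ_n = 0.208229.
Rearranging for μ₀: μ₀ = (μ_n·τ_n − τ_data·x̄)/τ₀ = (9.3364·0.208229 − 0.196078·10.2) / 0.012151 = -0.055886/0.012151 ≈ -4.6.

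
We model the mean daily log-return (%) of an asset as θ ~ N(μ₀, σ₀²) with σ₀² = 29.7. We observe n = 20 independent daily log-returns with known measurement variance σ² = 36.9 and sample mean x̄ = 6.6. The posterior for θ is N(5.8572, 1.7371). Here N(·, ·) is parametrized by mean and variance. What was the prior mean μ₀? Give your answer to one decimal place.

The posterior mean is a precision-weighted average: μ_n = (τ₀μ₀ + τ_data·x̄)/(τ₀+τ_data), with τ₀=1/σ₀² and τ_data=n/σ².
Here τ₀ = 1/29.7 = 0.033670 and τ_data = 20/36.9 = 0.542005, so τ_n = 0.575675.
Rearranging for μ₀: μ₀ = (μ_n·τ_n − τ_data·x̄)/τ₀ = (5.8572·0.575675 − 0.542005·6.6) / 0.033670 = -0.205389/0.033670 ≈ -6.1.

μ₀ = -6.1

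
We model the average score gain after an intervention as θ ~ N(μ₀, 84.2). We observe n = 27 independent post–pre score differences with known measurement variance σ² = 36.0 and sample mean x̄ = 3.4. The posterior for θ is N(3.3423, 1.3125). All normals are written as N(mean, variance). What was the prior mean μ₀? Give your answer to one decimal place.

μ₀ = -0.3

With known observation variance, the Normal–Normal posterior has precision τ_n = τ₀ + n/σ² and mean μ_n = (τ₀μ₀ + (n/σ²)x̄)/τ_n.
Here τ₀ = 1/84.2 = 0.011876 and τ_data = 27/36.0 = 0.750000, so τ_n = 0.761876.
Rearranging for μ₀: μ₀ = (μ_n·τ_n − τ_data·x̄)/τ₀ = (3.3423·0.761876 − 0.750000·3.4) / 0.011876 = -0.003582/0.011876 ≈ -0.3.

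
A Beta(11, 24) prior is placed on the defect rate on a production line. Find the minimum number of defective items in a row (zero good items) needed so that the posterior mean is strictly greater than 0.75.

k = 62

After k defective items and 0 good items the posterior is Beta(11+k, 24), with mean (11+k)/(11+24+k).
Set (11+k)/(35+k) > 0.75 and solve: k > (0.75·35 − 11)/(1 − 0.75) = 61.000.
The smallest integer exceeding 61.000 is 62.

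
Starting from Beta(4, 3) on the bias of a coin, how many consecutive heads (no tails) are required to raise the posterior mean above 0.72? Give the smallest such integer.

After k heads and 0 tails the posterior is Beta(4+k, 3), with mean (4+k)/(4+3+k).
Set (4+k)/(7+k) > 0.72 and solve: k > (0.72·7 − 4)/(1 − 0.72) = 3.714.
The smallest integer exceeding 3.714 is 4, and checking k=4: (8)/(11) = 0.7273 > 0.72.

k = 4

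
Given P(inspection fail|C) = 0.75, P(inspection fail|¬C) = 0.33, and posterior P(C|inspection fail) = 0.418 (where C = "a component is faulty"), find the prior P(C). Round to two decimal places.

P(C) = 0.24

Bayes' rule in odds form gives O(C|E) = O(C)·[P(E|C)/P(E|¬C)], hence O(C) = O(C|E)/LR.
Posterior odds = 0.418/(1−0.418) = 0.7182. LR = 0.75/0.33 = 2.2727.
Prior odds = 0.7182/2.2727 = 0.3160, so P(C) = 0.3160/(1+0.3160) ≈ 0.24.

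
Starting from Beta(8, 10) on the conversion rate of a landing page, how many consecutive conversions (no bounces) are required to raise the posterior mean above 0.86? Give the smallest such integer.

After k conversions and 0 bounces the posterior is Beta(8+k, 10), with mean (8+k)/(8+10+k).
Set (8+k)/(18+k) > 0.86 and solve: k > (0.86·18 − 8)/(1 − 0.86) = 53.429.
The smallest integer exceeding 53.429 is 54.

k = 54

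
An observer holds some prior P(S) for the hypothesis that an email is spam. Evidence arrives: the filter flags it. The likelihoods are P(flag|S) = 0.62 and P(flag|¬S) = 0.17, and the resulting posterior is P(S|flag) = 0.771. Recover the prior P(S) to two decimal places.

P(S) = 0.48

Bayes' rule in odds form gives O(S|E) = O(S)·[P(E|S)/P(E|¬S)], hence O(S) = O(S|E)/LR.
Posterior odds = 0.771/(1−0.771) = 3.3668. LR = 0.62/0.17 = 3.6471.
Prior odds = 3.3668/3.6471 = 0.9231, so P(S) = 0.9231/(1+0.9231) ≈ 0.48.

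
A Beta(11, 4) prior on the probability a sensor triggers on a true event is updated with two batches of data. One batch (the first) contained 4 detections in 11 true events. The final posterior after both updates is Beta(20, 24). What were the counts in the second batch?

Because Beta–binomial updating is additive in the counts, the combined data contributed (α_post−α_prior, β_post−β_prior) successes and failures.
Total across both batches: 20−11=9 detections, 24−4=20 misses.
Subtract the first batch: 9−4=5 detections and 20−7=13 misses.

5 detections and 13 misses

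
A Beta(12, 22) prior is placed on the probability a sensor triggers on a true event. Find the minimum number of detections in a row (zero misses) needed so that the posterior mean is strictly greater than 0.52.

After k detections and 0 misses the posterior is Beta(12+k, 22), with mean (12+k)/(12+22+k).
Set (12+k)/(34+k) > 0.52 and solve: k > (0.52·34 − 12)/(1 − 0.52) = 11.833.
The smallest integer exceeding 11.833 is 12, and checking k=12: (24)/(46) = 0.5217 > 0.52.

k = 12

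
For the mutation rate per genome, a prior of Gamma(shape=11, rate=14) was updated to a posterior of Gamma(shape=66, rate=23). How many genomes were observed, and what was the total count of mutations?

Gamma–Poisson conjugacy: posterior shape = α + Σxᵢ, posterior rate = β + n.
Matching: Σxᵢ = 66 − 11 = 55 and n = 23 − 14 = 9.

n = 9 genomes with total 55 mutations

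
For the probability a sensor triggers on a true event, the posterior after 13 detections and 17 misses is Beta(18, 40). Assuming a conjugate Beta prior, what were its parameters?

Under Beta–binomial conjugacy the posterior parameters are (a+s, b+f).
Subtract the data counts: 18−13=5, 40−17=23.

Beta(5, 23)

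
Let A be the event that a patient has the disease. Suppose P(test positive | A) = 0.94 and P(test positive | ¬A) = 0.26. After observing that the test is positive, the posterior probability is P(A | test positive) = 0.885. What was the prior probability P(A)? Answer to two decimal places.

P(A) = 0.68

In odds form, posterior odds = prior odds × likelihood ratio, so prior odds = posterior odds ÷ LR.
Posterior odds = 0.885/(1−0.885) = 7.6957. LR = 0.94/0.26 = 3.6154.
Prior odds = 7.6957/3.6154 = 2.1286, so P(A) = 2.1286/(1+2.1286) ≈ 0.68.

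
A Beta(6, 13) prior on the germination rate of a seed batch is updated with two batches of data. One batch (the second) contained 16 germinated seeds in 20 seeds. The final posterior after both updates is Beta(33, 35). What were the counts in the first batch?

11 germinated seeds and 18 non-germinating seeds

Because Beta–binomial updating is additive in the counts, the combined data contributed (α_post−α_prior, β_post−β_prior) successes and failures.
Total across both batches: 33−6=27 germinated seeds, 35−13=22 non-germinating seeds.
Subtract the second batch: 27−16=11 germinated seeds and 22−4=18 non-germinating seeds.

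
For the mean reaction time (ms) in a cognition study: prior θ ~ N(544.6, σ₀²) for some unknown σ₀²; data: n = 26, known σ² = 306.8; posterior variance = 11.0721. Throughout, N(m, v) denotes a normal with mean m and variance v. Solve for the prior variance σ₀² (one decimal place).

σ₀² = 179.5

Posterior precision equals prior precision plus data precision: 1/σ_n² = 1/σ₀² + n/σ².
So 1/σ₀² = 1/11.0721 − 26/306.8 = 0.090317 − 0.084746 = 0.005571.
Hence σ₀² = 1/0.005571 ≈ 179.5.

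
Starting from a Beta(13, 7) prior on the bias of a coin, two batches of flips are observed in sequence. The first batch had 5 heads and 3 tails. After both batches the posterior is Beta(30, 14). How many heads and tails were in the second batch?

Because Beta–binomial updating is additive in the counts, the combined data contributed (α_post−α_prior, β_post−β_prior) successes and failures.
Total across both batches: 30−13=17 heads, 14−7=7 tails.
Subtract the first batch: 17−5=12 heads and 7−3=4 tails.

12 heads and 4 tails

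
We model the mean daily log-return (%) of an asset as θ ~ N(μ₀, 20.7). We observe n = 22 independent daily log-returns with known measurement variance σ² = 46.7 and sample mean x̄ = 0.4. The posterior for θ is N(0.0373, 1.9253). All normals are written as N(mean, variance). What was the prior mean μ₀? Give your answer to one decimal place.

The posterior mean is a precision-weighted average: μ_n = (τ₀μ₀ + τ_data·x̄)/(τ₀+τ_data), with τ₀=1/σ₀² and τ_data=n/σ².
Here τ₀ = 1/20.7 = 0.048309 and τ_data = 22/46.7 = 0.471092, so τ_n = 0.519401.
Rearranging for μ₀: μ₀ = (μ_n·τ_n − τ_data·x̄)/τ₀ = (0.0373·0.519401 − 0.471092·0.4) / 0.048309 = -0.169063/0.048309 ≈ -3.5.

μ₀ = -3.5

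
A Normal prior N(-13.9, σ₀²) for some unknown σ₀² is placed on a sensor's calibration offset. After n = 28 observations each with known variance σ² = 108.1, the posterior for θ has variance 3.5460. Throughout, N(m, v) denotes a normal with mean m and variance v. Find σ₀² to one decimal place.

σ₀² = 43.5

For the Normal–Normal model with known σ², precisions add: τ_n = τ₀ + n/σ².
So 1/σ₀² = 1/3.5460 − 28/108.1 = 0.282008 − 0.259019 = 0.022989.
Hence σ₀² = 1/0.022989 ≈ 43.5.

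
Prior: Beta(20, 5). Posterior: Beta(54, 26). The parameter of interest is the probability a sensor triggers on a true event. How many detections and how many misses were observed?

34 detections and 21 misses

Beta is conjugate to the binomial likelihood: posterior = Beta(α+s, β+f).
Match parameters: s=54−20=34, f=26−5=21.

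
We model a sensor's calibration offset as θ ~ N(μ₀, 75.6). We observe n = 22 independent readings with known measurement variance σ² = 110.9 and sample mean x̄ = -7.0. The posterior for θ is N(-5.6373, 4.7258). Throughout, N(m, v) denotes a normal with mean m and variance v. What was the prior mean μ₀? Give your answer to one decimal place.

With known observation variance, the Normal–Normal posterior has precision τ_n = τ₀ + n/σ² and mean μ_n = (τ₀μ₀ + (n/σ²)x̄)/τ_n.
Here τ₀ = 1/75.6 = 0.013228 and τ_data = 22/110.9 = 0.198377, so τ_n = 0.211605.
Rearranging for μ₀: μ₀ = (μ_n·τ_n − τ_data·x̄)/τ₀ = (-5.6373·0.211605 − 0.198377·-7.0) / 0.013228 = 0.195758/0.013228 ≈ 14.8.

μ₀ = 14.8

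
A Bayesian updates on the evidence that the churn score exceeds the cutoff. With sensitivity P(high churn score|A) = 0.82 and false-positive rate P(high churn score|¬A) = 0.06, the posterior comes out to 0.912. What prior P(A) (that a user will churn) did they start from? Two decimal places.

In odds form, posterior odds = prior odds × likelihood ratio, so prior odds = posterior odds ÷ LR.
Posterior odds = 0.912/(1−0.912) = 10.3636. LR = 0.82/0.06 = 13.6667.
Prior odds = 10.3636/13.6667 = 0.7583, so P(A) = 0.7583/(1+0.7583) ≈ 0.43.

P(A) = 0.43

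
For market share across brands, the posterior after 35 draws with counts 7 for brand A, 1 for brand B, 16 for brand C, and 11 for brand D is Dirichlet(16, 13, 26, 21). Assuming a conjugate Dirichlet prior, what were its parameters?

Dirichlet(9, 12, 10, 10)

For a Dirichlet(α) prior with multinomial counts c, the posterior is Dirichlet(α + c) componentwise.
Subtract each count from the matching posterior parameter: 16−7=9, 13−1=12, 26−16=10, 21−11=10.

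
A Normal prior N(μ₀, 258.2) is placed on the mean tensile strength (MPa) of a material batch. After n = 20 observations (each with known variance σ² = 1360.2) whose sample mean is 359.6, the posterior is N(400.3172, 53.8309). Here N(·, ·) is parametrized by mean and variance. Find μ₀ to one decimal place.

μ₀ = 554.9

With known observation variance, the Normal–Normal posterior has precision τ_n = τ₀ + n/σ² and mean μ_n = (τ₀μ₀ + (n/σ²)x̄)/τ_n.
Here τ₀ = 1/258.2 = 0.003873 and τ_data = 20/1360.2 = 0.014704, so τ_n = 0.018577.
Rearranging for μ₀: μ₀ = (μ_n·τ_n − τ_data·x̄)/τ₀ = (400.3172·0.018577 − 0.014704·359.6) / 0.003873 = 2.149134/0.003873 ≈ 554.9.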